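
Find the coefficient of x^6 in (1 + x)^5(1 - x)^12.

Coefficient of x^6 = Σ_{j} C(5,j)·1^j·C(12,6-j)·(-1)^(6-j) for j from 0 to 5.
= 924 + (-3960) + 4950 + (-2200) + 330 + (-12) = 32.

32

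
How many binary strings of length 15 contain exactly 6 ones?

Choose the 6 positions: C(15,6) = 5005.

5005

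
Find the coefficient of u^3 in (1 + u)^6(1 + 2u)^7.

1014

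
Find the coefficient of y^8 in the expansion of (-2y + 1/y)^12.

67584

General term: C(12,j)·(-2y)^j·(1/y)^(12-j), with y-exponent 1j − 1(12−j) = 2j − 12.
Set 2j − 12 = 8: j = 10.
C(12,10) = 66; (-2)^10 = 1024; 1^2 = 1.
Coefficient = 66 · 1024 · 1 = 67584.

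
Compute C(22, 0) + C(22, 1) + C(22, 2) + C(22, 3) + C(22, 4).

1 + 22 + 231 + 1540 + 7315 = 9109.

9109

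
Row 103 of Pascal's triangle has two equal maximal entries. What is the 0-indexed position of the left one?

For odd n = 103, C(103,k) peaks at k = (n−1)/2 and (n+1)/2; the lower is 51.

51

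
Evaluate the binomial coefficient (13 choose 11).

C(13,11) = C(13,2) by symmetry.
C(13,2) = (13·12) / 2! = 156 / 2 = 78.

78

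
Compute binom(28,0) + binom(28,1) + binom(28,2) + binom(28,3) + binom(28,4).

24158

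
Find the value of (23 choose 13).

C(23,13) = C(23,10) by symmetry.
C(23,10) = (23·22·21·20·19·18·17·16·15·14) / 10! = 4151586700800 / 3628800 = 1144066.

1144066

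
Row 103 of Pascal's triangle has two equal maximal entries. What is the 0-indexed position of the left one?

For odd n = 103, C(103,m) peaks at m = (n−1)/2 and (n+1)/2; the smaller is 51.

51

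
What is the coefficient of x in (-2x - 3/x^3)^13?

-7907328

General term: C(13,j)·(-2x)^j·(-3/x^3)^(13-j), with x-exponent 1j − 3(13−j) = 4j − 39.
Set 4j − 39 = 1: j = 10.
C(13,10) = 286; (-2)^10 = 1024; (-3)^3 = -27.
Coefficient = 286 · 1024 · (-27) = -7907328.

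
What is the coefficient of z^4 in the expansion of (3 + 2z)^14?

The general term is C(14,j)·(3)^j·(2z)^(14-j); the z^4 term has j = 10.
C(14,10) = 1001.
Coefficient = C(14,10) · 3^10 · 2^4 = 1001 · 59049 · 16 = 945728784.

945728784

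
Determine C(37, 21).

12875774670

C(37,21) = C(37,16) by symmetry.
C(37,16) = (37·36·35·34·33·32·31·30·29·28·27·26·25·24·23·22) / 16! = 269397128065642536960000 / 20922789888000 = 12875774670.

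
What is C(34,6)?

1344904

C(34,6) = (34·33·32·31·30·29) / 6! = 968330880 / 720 = 1344904.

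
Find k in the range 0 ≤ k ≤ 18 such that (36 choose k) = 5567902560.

15

C(36,k) increases on 0 ≤ k ≤ 18. C(36,14) = 3796297200 and C(36,15) = 5567902560, so k = 15.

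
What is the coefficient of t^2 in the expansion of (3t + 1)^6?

The general term is C(6,j)·(3t)^j·(1)^(6-j); the t^2 term has j = 2.
C(6,2) = 15.
Coefficient = C(6,2) · 3^2 = 15 · 9 = 135.

135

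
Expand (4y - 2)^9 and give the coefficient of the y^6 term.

The general term is C(9,j)·(4y)^j·(-2)^(9-j); the y^6 term has j = 6.
C(9,6) = 84.
Coefficient = C(9,6) · 4^6 · (-2)^3 = 84 · 4096 · (-8) = -2752512.

-2752512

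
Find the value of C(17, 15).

136

C(17,15) = C(17,2) by symmetry.
C(17,2) = (17·16) / 2! = 272 / 2 = 136.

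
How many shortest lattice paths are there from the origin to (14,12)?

Each path is a sequence of 26 steps with 14 rights: C(26,14) = 9657700.

9657700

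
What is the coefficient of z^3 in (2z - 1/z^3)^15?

General term: C(15,j)·(2z)^j·(-1/z^3)^(15-j), with z-exponent 1j − 3(15−j) = 4j − 45.
Set 4j − 45 = 3: j = 12.
C(15,12) = 455; 2^12 = 4096; (-1)^3 = -1.
Coefficient = 455 · 4096 · (-1) = -1863680.

-1863680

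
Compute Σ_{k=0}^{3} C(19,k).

1 + 19 + 171 + 969 = 1160.

1160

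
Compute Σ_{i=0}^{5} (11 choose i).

1 + 11 + 55 + 165 + 330 + 462 = 1024.

1024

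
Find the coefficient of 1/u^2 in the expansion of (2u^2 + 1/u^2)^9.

2016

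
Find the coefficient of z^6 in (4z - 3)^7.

-86016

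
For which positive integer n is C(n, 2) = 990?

45

n(n−1)/2 = 990 ⇒ n(n−1) = 1980. Since 45·44 = 1980, n = 45.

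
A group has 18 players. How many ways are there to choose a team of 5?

This is C(18,5) = 8568.

8568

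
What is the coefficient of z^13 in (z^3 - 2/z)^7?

84

General term: C(7,j)·(z^3)^j·(-2/z)^(7-j), with z-exponent 3j − 1(7−j) = 4j − 7.
Set 4j − 7 = 13: j = 5.
C(7,5) = 21; 1^5 = 1; (-2)^2 = 4.
Coefficient = 21 · 1 · 4 = 84.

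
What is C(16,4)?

1820

C(16,4) = (16·15·14·13) / 4! = 43680 / 24 = 1820.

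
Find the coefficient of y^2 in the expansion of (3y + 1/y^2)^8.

General term: C(8,j)·(3y)^j·(1/y^2)^(8-j), with y-exponent 1j − 2(8−j) = 3j − 16.
Set 3j − 16 = 2: j = 6.
C(8,6) = 28; 3^6 = 729; 1^2 = 1.
Coefficient = 28 · 729 · 1 = 20412.

20412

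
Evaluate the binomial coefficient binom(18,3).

816

C(18,3) = (18·17·16) / 3! = 4896 / 6 = 816.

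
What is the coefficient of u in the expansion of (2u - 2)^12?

-49152

The general term is C(12,j)·(2u)^j·(-2)^(12-j); the u^1 term has j = 1.
C(12,1) = 12.
Coefficient = C(12,1) · 2^1 · (-2)^11 = 12 · 2 · (-2048) = -49152.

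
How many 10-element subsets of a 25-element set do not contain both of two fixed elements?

2778446

All 10-subsets: C(25,10) = 3268760. Those containing both fixed elements: C(23,8) = 490314.
3268760 − 490314 = 2778446.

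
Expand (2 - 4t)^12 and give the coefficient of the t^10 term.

The general term is C(12,j)·(2)^j·(-4t)^(12-j); the t^10 term has j = 2.
C(12,2) = 66.
Coefficient = C(12,2) · 2^2 · (-4)^10 = 66 · 4 · 1048576 = 276824064.

276824064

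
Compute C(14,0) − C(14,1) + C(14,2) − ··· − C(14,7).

The partial alternating sum Σ_{k=0}^{7} (−1)^k C(14,k) = (−1)^7 C(13,7) = -1716.

-1716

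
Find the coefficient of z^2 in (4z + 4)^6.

61440

The general term is C(6,j)·(4z)^j·(4)^(6-j); the z^2 term has j = 2.
C(6,2) = 15.
Coefficient = C(6,2) · 4^2 · 4^4 = 15 · 16 · 256 = 61440.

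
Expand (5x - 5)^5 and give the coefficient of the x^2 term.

-31250

The general term is C(5,j)·(5x)^j·(-5)^(5-j); the x^2 term has j = 2.
C(5,2) = 10.
Coefficient = C(5,2) · 5^2 · (-5)^3 = 10 · 25 · (-125) = -31250.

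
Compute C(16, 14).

C(16,14) = C(16,2) by symmetry.
C(16,2) = (16·15) / 2! = 240 / 2 = 120.

120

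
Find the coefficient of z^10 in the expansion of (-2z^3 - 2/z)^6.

960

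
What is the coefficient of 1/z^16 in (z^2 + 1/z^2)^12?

66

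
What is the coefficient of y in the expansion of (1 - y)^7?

The general term is C(7,j)·(1)^j·(-y)^(7-j); the y^1 term has j = 6.
C(7,6) = 7.
Coefficient = C(7,6) · (-1)^1 = 7 · (-1) = -7.

-7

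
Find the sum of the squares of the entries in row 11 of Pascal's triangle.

By Vandermonde's identity, Σ C(11,r)² = C(22,11) = 705432.

705432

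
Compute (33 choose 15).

1037158320

C(33,15) = (33·32·31·30·29·28·27·26·25·24·23·22·21·20·19) / 15! = 1356265350621941760000 / 1307674368000 = 1037158320.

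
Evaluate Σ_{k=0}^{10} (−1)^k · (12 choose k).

11

The partial alternating sum Σ_{k=0}^{10} (−1)^k C(12,k) = (−1)^10 C(11,10) = 11.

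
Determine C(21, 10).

C(21,10) = (21·20·19·18·17·16·15·14·13·12) / 10! = 1279935820800 / 3628800 = 352716.

352716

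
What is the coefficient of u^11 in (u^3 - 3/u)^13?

General term: C(13,j)·(u^3)^j·(-3/u)^(13-j), with u-exponent 3j − 1(13−j) = 4j − 13.
Set 4j − 13 = 11: j = 6.
C(13,6) = 1716; 1^6 = 1; (-3)^7 = -2187.
Coefficient = 1716 · 1 · (-2187) = -3752892.

-3752892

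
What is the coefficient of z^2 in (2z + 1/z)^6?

General term: C(6,j)·(2z)^j·(1/z)^(6-j), with z-exponent 1j − 1(6−j) = 2j − 6.
Set 2j − 6 = 2: j = 4.
C(6,4) = 15; 2^4 = 16; 1^2 = 1.
Coefficient = 15 · 16 · 1 = 240.

240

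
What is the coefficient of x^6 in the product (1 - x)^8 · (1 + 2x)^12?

-3252

Coefficient of x^6 = Σ_{j} C(8,j)·(-1)^j·C(12,6-j)·2^(6-j) for j from 0 to 6.
= 59136 + (-202752) + 221760 + (-98560) + 18480 + (-1344) + 28 = -3252.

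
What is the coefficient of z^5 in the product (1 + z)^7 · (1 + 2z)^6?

Coefficient of z^5 = Σ_{j} C(7,j)·1^j·C(6,5-j)·2^(5-j) for j from 0 to 5.
= 192 + 1680 + 3360 + 2100 + 420 + 21 = 7773.

7773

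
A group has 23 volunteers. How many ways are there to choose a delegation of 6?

100947

This is C(23,6) = 100947.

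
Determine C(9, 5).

126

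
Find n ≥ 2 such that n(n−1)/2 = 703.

38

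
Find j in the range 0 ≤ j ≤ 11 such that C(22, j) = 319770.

C(22,j) increases on 0 ≤ j ≤ 11. C(22,7) = 170544 and C(22,8) = 319770, so j = 8.

8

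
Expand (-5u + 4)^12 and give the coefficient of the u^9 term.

The general term is C(12,j)·(-5u)^j·(4)^(12-j); the u^9 term has j = 9.
C(12,9) = 220.
Coefficient = C(12,9) · (-5)^9 · 4^3 = 220 · (-1953125) · 64 = -27500000000.

-27500000000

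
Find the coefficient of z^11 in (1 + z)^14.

The general term is C(14,j)·(1)^j·(z)^(14-j); the z^11 term has j = 3.
C(14,3) = 364.
Coefficient = C(14,3) = 364.

364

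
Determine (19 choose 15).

3876

C(19,15) = C(19,4) by symmetry.
C(19,4) = (19·18·17·16) / 4! = 93024 / 24 = 3876.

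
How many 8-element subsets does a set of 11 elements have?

C(11,8) = C(11,3) by symmetry.
C(11,3) = (11·10·9) / 3! = 990 / 6 = 165.

165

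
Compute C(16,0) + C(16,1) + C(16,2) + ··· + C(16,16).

65536

Setting x = 1 in (1+x)^16 gives Σ C(16,r) = 2^16 = 65536.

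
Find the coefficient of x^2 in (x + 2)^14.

372736

The general term is C(14,j)·(x)^j·(2)^(14-j); the x^2 term has j = 2.
C(14,2) = 91.
Coefficient = C(14,2) · 2^12 = 91 · 4096 = 372736.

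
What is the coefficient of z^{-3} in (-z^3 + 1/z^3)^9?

126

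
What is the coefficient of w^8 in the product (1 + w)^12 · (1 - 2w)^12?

-10593

Coefficient of w^8 = Σ_{j} C(12,j)·1^j·C(12,8-j)·(-2)^(8-j) for j from 0 to 8.
= 126720 + (-1216512) + 3902976 + (-5575680) + 3920400 + (-1393920) + 243936 + (-19008) + 495 = -10593.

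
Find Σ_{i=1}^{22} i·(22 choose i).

46137344

Since i·C(22,i) = 22·C(21,i−1), the sum is 22·2^21 = 22·2097152 = 46137344.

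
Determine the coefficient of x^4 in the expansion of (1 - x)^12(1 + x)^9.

9

Coefficient of x^4 = Σ_{j} C(12,j)·(-1)^j·C(9,4-j)·1^(4-j) for j from 0 to 4.
= 126 + (-1008) + 2376 + (-1980) + 495 = 9.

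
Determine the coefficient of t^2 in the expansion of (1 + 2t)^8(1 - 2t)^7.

-28

Coefficient of t^2 = Σ_{j} C(8,j)·2^j·C(7,2-j)·(-2)^(2-j) for j from 0 to 2.
= 84 + (-224) + 112 = -28.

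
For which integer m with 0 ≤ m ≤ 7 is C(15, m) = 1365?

4

C(15,m) increases on 0 ≤ m ≤ 7. C(15,3) = 455 and C(15,4) = 1365, so m = 4.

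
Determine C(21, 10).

C(21,10) = (21·20·19·18·17·16·15·14·13·12) / 10! = 1279935820800 / 3628800 = 352716.

352716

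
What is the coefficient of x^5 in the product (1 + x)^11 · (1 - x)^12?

-55

Coefficient of x^5 = Σ_{j} C(11,j)·1^j·C(12,5-j)·(-1)^(5-j) for j from 0 to 5.
= (-792) + 5445 + (-12100) + 10890 + (-3960) + 462 = -55.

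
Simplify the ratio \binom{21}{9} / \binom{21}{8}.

C(n,k+1)/C(n,k) = (n−k)/(k+1) = (21−8)/(8+1) = 13/9.

13/9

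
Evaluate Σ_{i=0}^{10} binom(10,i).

The entries of row 10 sum to 2^10 = 1024.

1024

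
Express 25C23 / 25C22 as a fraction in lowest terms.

3/23

C(n,k+1)/C(n,k) = (n−k)/(k+1) = (25−22)/(22+1) = 3/23.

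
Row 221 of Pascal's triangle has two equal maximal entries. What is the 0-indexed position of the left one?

For odd n = 221, C(221,k) peaks at k = (n−1)/2 and (n+1)/2; the lower is 110.

110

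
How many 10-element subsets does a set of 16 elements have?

C(16,10) = C(16,6) by symmetry.
C(16,6) = (16·15·14·13·12·11) / 6! = 5765760 / 720 = 8008.

8008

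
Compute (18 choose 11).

31824

C(18,11) = C(18,7) by symmetry.
C(18,7) = (18·17·16·15·14·13·12) / 7! = 160392960 / 5040 = 31824.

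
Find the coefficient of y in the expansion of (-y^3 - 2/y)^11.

General term: C(11,j)·(-y^3)^j·(-2/y)^(11-j), with y-exponent 3j − 1(11−j) = 4j − 11.
Set 4j − 11 = 1: j = 3.
C(11,3) = 165; (-1)^3 = -1; (-2)^8 = 256.
Coefficient = 165 · (-1) · 256 = -42240.

-42240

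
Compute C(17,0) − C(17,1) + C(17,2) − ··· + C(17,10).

The partial alternating sum Σ_{k=0}^{10} (−1)^k C(17,k) = (−1)^10 C(16,10) = 8008.

8008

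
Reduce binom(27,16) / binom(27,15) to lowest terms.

3/4

C(n,k+1)/C(n,k) = (n−k)/(k+1) = (27−15)/(15+1) = 12/16 = 3/4.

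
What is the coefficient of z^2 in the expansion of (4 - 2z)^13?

The general term is C(13,j)·(4)^j·(-2z)^(13-j); the z^2 term has j = 11.
C(13,11) = 78.
Coefficient = C(13,11) · 4^11 · (-2)^2 = 78 · 4194304 · 4 = 1308622848.

1308622848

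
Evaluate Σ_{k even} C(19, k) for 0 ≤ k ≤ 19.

Half of (1+1)^19 + (1−1)^19 gives the even-index sum: 2^18 = 262144.

262144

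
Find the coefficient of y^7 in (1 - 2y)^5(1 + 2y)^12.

22528

Coefficient of y^7 = Σ_{j} C(5,j)·(-2)^j·C(12,7-j)·2^(7-j) for j from 0 to 5.
= 101376 + (-591360) + 1013760 + (-633600) + 140800 + (-8448) = 22528.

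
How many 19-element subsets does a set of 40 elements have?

131282408400

C(40,19) = (40·39·38·37·36·35·34·33·32·31·30·29·28·27·26·25·24·23·22) / 19! = 15969861751731289590988800000 / 121645100408832000 = 131282408400.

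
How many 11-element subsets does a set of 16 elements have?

4368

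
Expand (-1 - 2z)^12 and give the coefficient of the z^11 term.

24576

The general term is C(12,j)·(-1)^j·(-2z)^(12-j); the z^11 term has j = 1.
C(12,1) = 12.
Coefficient = C(12,1) · (-1)^1 · (-2)^11 = 12 · (-1) · (-2048) = 24576.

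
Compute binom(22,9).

497420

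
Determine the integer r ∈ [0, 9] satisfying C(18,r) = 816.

3

C(18,r) increases on 0 ≤ r ≤ 9. C(18,2) = 153 and C(18,3) = 816, so r = 3.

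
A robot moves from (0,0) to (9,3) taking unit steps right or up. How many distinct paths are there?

220

Each path is a sequence of 12 steps with 9 rights: C(12,9) = 220.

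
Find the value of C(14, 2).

91

C(14,2) = (14·13) / 2! = 182 / 2 = 91.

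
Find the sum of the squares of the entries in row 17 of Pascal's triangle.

By Vandermonde's identity, Σ C(17,j)² = C(34,17) = 2333606220.

2333606220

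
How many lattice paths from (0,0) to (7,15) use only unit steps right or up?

170544

Each path is a sequence of 22 steps with 7 rights: C(22,7) = 170544.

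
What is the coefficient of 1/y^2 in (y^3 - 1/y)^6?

General term: C(6,j)·(y^3)^j·(-1/y)^(6-j), with y-exponent 3j − 1(6−j) = 4j − 6.
Set 4j − 6 = -2: j = 1.
C(6,1) = 6; 1^1 = 1; (-1)^5 = -1.
Coefficient = 6 · 1 · (-1) = -6.

-6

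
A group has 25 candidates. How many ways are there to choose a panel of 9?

This is C(25,9) = 2042975.

2042975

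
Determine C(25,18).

480700

C(25,18) = C(25,7) by symmetry.
C(25,7) = (25·24·23·22·21·20·19) / 7! = 2422728000 / 5040 = 480700.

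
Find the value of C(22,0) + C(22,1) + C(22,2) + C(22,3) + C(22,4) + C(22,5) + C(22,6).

110056

1 + 22 + 231 + 1540 + 7315 + 26334 + 74613 = 110056.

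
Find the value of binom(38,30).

48903492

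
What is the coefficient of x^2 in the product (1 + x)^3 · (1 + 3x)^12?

705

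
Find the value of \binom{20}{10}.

C(20,10) = (20·19·18·17·16·15·14·13·12·11) / 10! = 670442572800 / 3628800 = 184756.

184756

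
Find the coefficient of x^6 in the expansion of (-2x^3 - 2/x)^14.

General term: C(14,j)·(-2x^3)^j·(-2/x)^(14-j), with x-exponent 3j − 1(14−j) = 4j − 14.
Set 4j − 14 = 6: j = 5.
C(14,5) = 2002; (-2)^5 = -32; (-2)^9 = -512.
Coefficient = 2002 · (-32) · (-512) = 32800768.

32800768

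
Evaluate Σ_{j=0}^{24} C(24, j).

The entries of row 24 sum to 2^24 = 16777216.

16777216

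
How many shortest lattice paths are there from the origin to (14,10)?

1961256

Each path is a sequence of 24 steps with 14 rights: C(24,14) = 1961256.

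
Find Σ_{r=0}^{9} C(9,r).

512

Setting x = 1 in (1+x)^9 gives Σ C(9,r) = 2^9 = 512.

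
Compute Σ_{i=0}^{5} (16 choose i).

6885

1 + 16 + 120 + 560 + 1820 + 4368 = 6885.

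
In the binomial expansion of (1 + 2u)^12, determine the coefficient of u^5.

25344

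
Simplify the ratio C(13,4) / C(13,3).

5/2

C(n,k+1)/C(n,k) = (n−k)/(k+1) = (13−3)/(3+1) = 10/4 = 5/2.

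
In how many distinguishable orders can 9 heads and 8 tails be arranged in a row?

Choose positions for the heads: C(17,9) = 24310.

24310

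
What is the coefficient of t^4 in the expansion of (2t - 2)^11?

-675840

The general term is C(11,j)·(2t)^j·(-2)^(11-j); the t^4 term has j = 4.
C(11,4) = 330.
Coefficient = C(11,4) · 2^4 · (-2)^7 = 330 · 16 · (-128) = -675840.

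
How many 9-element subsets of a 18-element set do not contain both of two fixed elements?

37180

All 9-subsets: C(18,9) = 48620. Those containing both fixed elements: C(16,7) = 11440.
48620 − 11440 = 37180.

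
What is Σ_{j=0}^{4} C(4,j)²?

Σ C(4,j)² is the coefficient of x^4 in (1+x)^4(1+x)^4 = (1+x)^8, i.e. C(8,4) = 70.

70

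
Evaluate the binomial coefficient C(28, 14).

C(28,14) = (28·27·26·25·24·23·22·21·20·19·18·17·16·15) / 14! = 3497296636753920000 / 87178291200 = 40116600.

40116600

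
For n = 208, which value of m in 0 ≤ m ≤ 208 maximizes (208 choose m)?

C(208,m) is maximized at m = 208/2 = 104.

104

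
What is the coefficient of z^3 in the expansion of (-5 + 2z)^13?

22343750000

The general term is C(13,j)·(-5)^j·(2z)^(13-j); the z^3 term has j = 10.
C(13,10) = 286.
Coefficient = C(13,10) · (-5)^10 · 2^3 = 286 · 9765625 · 8 = 22343750000.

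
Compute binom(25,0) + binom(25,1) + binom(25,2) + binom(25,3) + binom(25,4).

15276

1 + 25 + 300 + 2300 + 12650 = 15276.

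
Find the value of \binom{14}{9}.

2002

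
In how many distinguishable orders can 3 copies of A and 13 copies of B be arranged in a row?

Choose positions for the A's: C(16,3) = 560.

560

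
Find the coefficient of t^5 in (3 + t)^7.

The general term is C(7,j)·(3)^j·(t)^(7-j); the t^5 term has j = 2.
C(7,2) = 21.
Coefficient = C(7,2) · 3^2 = 21 · 9 = 189.

189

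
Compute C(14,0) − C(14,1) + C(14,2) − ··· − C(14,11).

-78

The partial alternating sum Σ_{k=0}^{11} (−1)^k C(14,k) = (−1)^11 C(13,11) = -78.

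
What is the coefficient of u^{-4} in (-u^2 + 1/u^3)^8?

General term: C(8,j)·(-u^2)^j·(1/u^3)^(8-j), with u-exponent 2j − 3(8−j) = 5j − 24.
Set 5j − 24 = -4: j = 4.
C(8,4) = 70; (-1)^4 = 1; 1^4 = 1.
Coefficient = 70 · 1 · 1 = 70.

70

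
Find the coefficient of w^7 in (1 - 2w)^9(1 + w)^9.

-36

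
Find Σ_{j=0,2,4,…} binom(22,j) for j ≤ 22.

2097152

Half of (1+1)^22 + (1−1)^22 gives the even-index sum: 2^21 = 2097152.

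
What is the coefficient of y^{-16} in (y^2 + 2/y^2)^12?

General term: C(12,j)·(y^2)^j·(2/y^2)^(12-j), with y-exponent 2j − 2(12−j) = 4j − 24.
Set 4j − 24 = -16: j = 2.
C(12,2) = 66; 1^2 = 1; 2^10 = 1024.
Coefficient = 66 · 1 · 1024 = 67584.

67584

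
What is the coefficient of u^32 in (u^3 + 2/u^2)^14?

General term: C(14,j)·(u^3)^j·(2/u^2)^(14-j), with u-exponent 3j − 2(14−j) = 5j − 28.
Set 5j − 28 = 32: j = 12.
C(14,12) = 91; 1^12 = 1; 2^2 = 4.
Coefficient = 91 · 1 · 4 = 364.

364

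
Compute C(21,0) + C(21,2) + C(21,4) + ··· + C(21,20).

Even-i terms of row 21 sum to 2^20 = 1048576.

1048576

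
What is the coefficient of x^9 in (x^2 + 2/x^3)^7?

General term: C(7,j)·(x^2)^j·(2/x^3)^(7-j), with x-exponent 2j − 3(7−j) = 5j − 21.
Set 5j − 21 = 9: j = 6.
C(7,6) = 7; 1^6 = 1; 2^1 = 2.
Coefficient = 7 · 1 · 2 = 14.

14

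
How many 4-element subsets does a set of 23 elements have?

8855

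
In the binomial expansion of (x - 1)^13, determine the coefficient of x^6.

The general term is C(13,j)·(x)^j·(-1)^(13-j); the x^6 term has j = 6.
C(13,6) = 1716.
Coefficient = C(13,6) · (-1)^7 = 1716 · (-1) = -1716.

-1716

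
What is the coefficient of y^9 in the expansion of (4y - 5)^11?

360448000

The general term is C(11,j)·(4y)^j·(-5)^(11-j); the y^9 term has j = 9.
C(11,9) = 55.
Coefficient = C(11,9) · 4^9 · (-5)^2 = 55 · 262144 · 25 = 360448000.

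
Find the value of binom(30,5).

142506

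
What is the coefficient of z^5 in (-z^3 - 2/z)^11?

General term: C(11,j)·(-z^3)^j·(-2/z)^(11-j), with z-exponent 3j − 1(11−j) = 4j − 11.
Set 4j − 11 = 5: j = 4.
C(11,4) = 330; (-1)^4 = 1; (-2)^7 = -128.
Coefficient = 330 · 1 · (-128) = -42240.

-42240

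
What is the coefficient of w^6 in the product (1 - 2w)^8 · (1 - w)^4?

Coefficient of w^6 = Σ_{j} C(8,j)·(-2)^j·C(4,6-j)·(-1)^(6-j) for j from 2 to 6.
= 112 + 1792 + 6720 + 7168 + 1792 = 17584.

17584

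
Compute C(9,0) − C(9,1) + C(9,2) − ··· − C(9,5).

The partial alternating sum Σ_{k=0}^{5} (−1)^k C(9,k) = (−1)^5 C(8,5) = -56.

-56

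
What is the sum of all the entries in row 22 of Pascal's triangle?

4194304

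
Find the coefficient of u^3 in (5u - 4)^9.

The general term is C(9,j)·(5u)^j·(-4)^(9-j); the u^3 term has j = 3.
C(9,3) = 84.
Coefficient = C(9,3) · 5^3 · (-4)^6 = 84 · 125 · 4096 = 43008000.

43008000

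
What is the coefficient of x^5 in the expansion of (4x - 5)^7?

537600

The general term is C(7,j)·(4x)^j·(-5)^(7-j); the x^5 term has j = 5.
C(7,5) = 21.
Coefficient = C(7,5) · 4^5 · (-5)^2 = 21 · 1024 · 25 = 537600.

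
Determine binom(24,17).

346104

C(24,17) = C(24,7) by symmetry.
C(24,7) = (24·23·22·21·20·19·18) / 7! = 1744364160 / 5040 = 346104.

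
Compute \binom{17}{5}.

C(17,5) = (17·16·15·14·13) / 5! = 742560 / 120 = 6188.

6188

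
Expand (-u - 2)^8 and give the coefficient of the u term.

1024

The general term is C(8,j)·(-u)^j·(-2)^(8-j); the u^1 term has j = 1.
C(8,1) = 8.
Coefficient = C(8,1) · (-1)^1 · (-2)^7 = 8 · (-1) · (-128) = 1024.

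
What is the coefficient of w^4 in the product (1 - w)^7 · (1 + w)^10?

Coefficient of w^4 = Σ_{j} C(7,j)·(-1)^j·C(10,4-j)·1^(4-j) for j from 0 to 4.
= 210 + (-840) + 945 + (-350) + 35 = 0.

0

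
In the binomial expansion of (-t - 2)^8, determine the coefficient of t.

The general term is C(8,j)·(-t)^j·(-2)^(8-j); the t^1 term has j = 1.
C(8,1) = 8.
Coefficient = C(8,1) · (-1)^1 · (-2)^7 = 8 · (-1) · (-128) = 1024.

1024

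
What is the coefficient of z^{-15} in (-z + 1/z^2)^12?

-220

General term: C(12,j)·(-z)^j·(1/z^2)^(12-j), with z-exponent 1j − 2(12−j) = 3j − 24.
Set 3j − 24 = -15: j = 3.
C(12,3) = 220; (-1)^3 = -1; 1^9 = 1.
Coefficient = 220 · (-1) · 1 = -220.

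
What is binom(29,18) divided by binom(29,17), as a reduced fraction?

C(n,k+1)/C(n,k) = (n−k)/(k+1) = (29−17)/(17+1) = 12/18 = 2/3.

2/3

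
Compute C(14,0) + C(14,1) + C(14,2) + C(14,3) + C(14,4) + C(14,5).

1 + 14 + 91 + 364 + 1001 + 2002 = 3473.

3473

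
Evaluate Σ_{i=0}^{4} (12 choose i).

794

1 + 12 + 66 + 220 + 495 = 794.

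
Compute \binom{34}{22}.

548354040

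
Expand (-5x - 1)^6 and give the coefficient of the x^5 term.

The general term is C(6,j)·(-5x)^j·(-1)^(6-j); the x^5 term has j = 5.
C(6,5) = 6.
Coefficient = C(6,5) · (-5)^5 · (-1)^1 = 6 · (-3125) · (-1) = 18750.

18750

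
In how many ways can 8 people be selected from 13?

This is C(13,8) = 1287.

1287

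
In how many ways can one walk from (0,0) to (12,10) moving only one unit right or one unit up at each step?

Each path is a sequence of 22 steps with 12 rights: C(22,12) = 646646.

646646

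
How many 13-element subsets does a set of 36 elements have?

2310789600

C(36,13) = (36·35·34·33·32·31·30·29·28·27·26·25·24) / 13! = 14389334903623680000 / 6227020800 = 2310789600.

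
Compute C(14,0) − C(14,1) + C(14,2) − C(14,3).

-286

The partial alternating sum Σ_{k=0}^{3} (−1)^k C(14,k) = (−1)^3 C(13,3) = -286.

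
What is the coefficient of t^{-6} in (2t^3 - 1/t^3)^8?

General term: C(8,j)·(2t^3)^j·(-1/t^3)^(8-j), with t-exponent 3j − 3(8−j) = 6j − 24.
Set 6j − 24 = -6: j = 3.
C(8,3) = 56; 2^3 = 8; (-1)^5 = -1.
Coefficient = 56 · 8 · (-1) = -448.

-448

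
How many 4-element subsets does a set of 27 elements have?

17550

C(27,4) = (27·26·25·24) / 4! = 421200 / 24 = 17550.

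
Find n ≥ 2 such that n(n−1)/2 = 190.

n(n−1)/2 = 190 ⇒ n(n−1) = 380. Since 20·19 = 380, n = 20.

20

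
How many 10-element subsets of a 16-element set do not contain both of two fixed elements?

All 10-subsets: C(16,10) = 8008. Those containing both fixed elements: C(14,8) = 3003.
8008 − 3003 = 5005.

5005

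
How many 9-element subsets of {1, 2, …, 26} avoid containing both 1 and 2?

2778446

All 9-subsets: C(26,9) = 3124550. Those containing both fixed elements: C(24,7) = 346104.
3124550 − 346104 = 2778446.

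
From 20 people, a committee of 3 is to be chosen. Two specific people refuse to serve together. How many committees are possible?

1122

All 3-subsets: C(20,3) = 1140. Those containing both fixed elements: C(18,1) = 18.
1140 − 18 = 1122.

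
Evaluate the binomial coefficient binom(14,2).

91

C(14,2) = (14·13) / 2! = 182 / 2 = 91.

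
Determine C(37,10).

348330136

C(37,10) = (37·36·35·34·33·32·31·30·29·28) / 10! = 1264020397516800 / 3628800 = 348330136.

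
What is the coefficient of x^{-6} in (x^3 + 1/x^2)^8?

28

General term: C(8,j)·(x^3)^j·(1/x^2)^(8-j), with x-exponent 3j − 2(8−j) = 5j − 16.
Set 5j − 16 = -6: j = 2.
C(8,2) = 28; 1^2 = 1; 1^6 = 1.
Coefficient = 28 · 1 · 1 = 28.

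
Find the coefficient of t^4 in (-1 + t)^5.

-5

The general term is C(5,j)·(-1)^j·(t)^(5-j); the t^4 term has j = 1.
C(5,1) = 5.
Coefficient = C(5,1) · (-1)^1 = 5 · (-1) = -5.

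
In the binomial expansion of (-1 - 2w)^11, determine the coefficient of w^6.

-29568

The general term is C(11,j)·(-1)^j·(-2w)^(11-j); the w^6 term has j = 5.
C(11,5) = 462.
Coefficient = C(11,5) · (-1)^5 · (-2)^6 = 462 · (-1) · 64 = -29568.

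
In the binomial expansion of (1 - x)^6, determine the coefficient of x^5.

-6

The general term is C(6,j)·(1)^j·(-x)^(6-j); the x^5 term has j = 1.
C(6,1) = 6.
Coefficient = C(6,1) · (-1)^5 = 6 · (-1) = -6.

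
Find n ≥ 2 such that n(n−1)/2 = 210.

21

n(n−1)/2 = 210 ⇒ n(n−1) = 420. Since 21·20 = 420, n = 21.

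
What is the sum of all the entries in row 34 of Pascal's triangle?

Setting x = 1 in (1+x)^34 gives Σ C(34,i) = 2^34 = 17179869184.

17179869184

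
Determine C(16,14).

C(16,14) = C(16,2) by symmetry.
C(16,2) = (16·15) / 2! = 240 / 2 = 120.

120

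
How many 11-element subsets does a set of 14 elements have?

364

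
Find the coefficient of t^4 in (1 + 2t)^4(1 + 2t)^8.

7920

(1 + 2t)^4(1 + 2t)^8 = (1 + 2t)^12, so the coefficient of t^4 is C(12,4)·2^4 = 495·16 = 7920.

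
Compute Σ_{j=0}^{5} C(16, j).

1 + 16 + 120 + 560 + 1820 + 4368 = 6885.

6885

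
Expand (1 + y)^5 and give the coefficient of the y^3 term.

The general term is C(5,j)·(1)^j·(y)^(5-j); the y^3 term has j = 2.
C(5,2) = 10.
Coefficient = C(5,2) = 10.

10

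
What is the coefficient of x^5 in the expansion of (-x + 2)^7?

The general term is C(7,j)·(-x)^j·(2)^(7-j); the x^5 term has j = 5.
C(7,5) = 21.
Coefficient = C(7,5) · (-1)^5 · 2^2 = 21 · (-1) · 4 = -84.

-84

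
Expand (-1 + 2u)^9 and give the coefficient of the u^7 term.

4608

The general term is C(9,j)·(-1)^j·(2u)^(9-j); the u^7 term has j = 2.
C(9,2) = 36.
Coefficient = C(9,2) · 2^7 = 36 · 128 = 4608.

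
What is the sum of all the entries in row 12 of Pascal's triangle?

4096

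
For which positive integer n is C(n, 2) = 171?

19

n(n−1)/2 = 171 ⇒ n(n−1) = 342. Since 19·18 = 342, n = 19.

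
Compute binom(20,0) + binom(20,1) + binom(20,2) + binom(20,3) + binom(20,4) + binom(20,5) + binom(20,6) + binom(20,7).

1 + 20 + 190 + 1140 + 4845 + 15504 + 38760 + 77520 = 137980.

137980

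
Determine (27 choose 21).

296010

C(27,21) = C(27,6) by symmetry.
C(27,6) = (27·26·25·24·23·22) / 6! = 213127200 / 720 = 296010.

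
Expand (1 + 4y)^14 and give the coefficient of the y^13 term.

The general term is C(14,j)·(1)^j·(4y)^(14-j); the y^13 term has j = 1.
C(14,1) = 14.
Coefficient = C(14,1) · 4^13 = 14 · 67108864 = 939524096.

939524096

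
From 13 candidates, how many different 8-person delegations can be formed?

This is C(13,8) = 1287.

1287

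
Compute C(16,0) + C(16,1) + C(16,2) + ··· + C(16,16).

The entries of row 16 sum to 2^16 = 65536.

65536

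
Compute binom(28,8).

3108105

C(28,8) = (28·27·26·25·24·23·22·21) / 8! = 125318793600 / 40320 = 3108105.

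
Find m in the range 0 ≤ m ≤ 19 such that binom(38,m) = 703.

C(38,m) increases on 0 ≤ m ≤ 19. C(38,1) = 38 and C(38,2) = 703, so m = 2.

2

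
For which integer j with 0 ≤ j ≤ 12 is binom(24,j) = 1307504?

9

C(24,j) increases on 0 ≤ j ≤ 12. C(24,8) = 735471 and C(24,9) = 1307504, so j = 9.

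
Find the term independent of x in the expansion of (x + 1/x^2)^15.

General term: C(15,j)·(x)^j·(1/x^2)^(15-j), with x-exponent 1j − 2(15−j) = 3j − 30.
Set 3j − 30 = 0: j = 10.
C(15,10) = 3003; 1^10 = 1; 1^5 = 1.
Coefficient = 3003 · 1 · 1 = 3003.

3003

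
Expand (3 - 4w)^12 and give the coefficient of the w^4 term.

The general term is C(12,j)·(3)^j·(-4w)^(12-j); the w^4 term has j = 8.
C(12,8) = 495.
Coefficient = C(12,8) · 3^8 · (-4)^4 = 495 · 6561 · 256 = 831409920.

831409920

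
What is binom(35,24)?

417225900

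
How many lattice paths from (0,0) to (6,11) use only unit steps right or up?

Each path is a sequence of 17 steps with 6 rights: C(17,6) = 12376.

12376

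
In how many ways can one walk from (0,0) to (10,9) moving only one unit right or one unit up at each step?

92378

Each path is a sequence of 19 steps with 10 rights: C(19,10) = 92378.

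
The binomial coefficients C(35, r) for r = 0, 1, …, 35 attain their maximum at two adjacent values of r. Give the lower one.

17

For odd n = 35, C(35,r) peaks at r = (n−1)/2 and (n+1)/2; the lower is 17.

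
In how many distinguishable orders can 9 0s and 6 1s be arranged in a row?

5005

Choose positions for the 0s: C(15,9) = 5005.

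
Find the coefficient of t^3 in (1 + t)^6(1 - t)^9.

Coefficient of t^3 = Σ_{j} C(6,j)·1^j·C(9,3-j)·(-1)^(3-j) for j from 0 to 3.
= (-84) + 216 + (-135) + 20 = 17.

17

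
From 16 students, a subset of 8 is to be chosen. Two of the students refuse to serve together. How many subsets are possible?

All 8-subsets: C(16,8) = 12870. Those containing both fixed elements: C(14,6) = 3003.
12870 − 3003 = 9867.

9867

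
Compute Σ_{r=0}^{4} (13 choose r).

1093

1 + 13 + 78 + 286 + 715 = 1093.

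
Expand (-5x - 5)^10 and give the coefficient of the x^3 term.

1171875000

The general term is C(10,j)·(-5x)^j·(-5)^(10-j); the x^3 term has j = 3.
C(10,3) = 120.
Coefficient = C(10,3) · (-5)^3 · (-5)^7 = 120 · (-125) · (-78125) = 1171875000.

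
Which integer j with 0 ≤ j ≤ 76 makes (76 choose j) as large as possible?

38

C(76,j) is maximized at j = 76/2 = 38.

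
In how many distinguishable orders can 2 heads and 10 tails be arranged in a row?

Choose positions for the heads: C(12,2) = 66.

66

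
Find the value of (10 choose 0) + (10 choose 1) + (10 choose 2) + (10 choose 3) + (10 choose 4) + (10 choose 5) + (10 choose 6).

1 + 10 + 45 + 120 + 210 + 252 + 210 = 848.

848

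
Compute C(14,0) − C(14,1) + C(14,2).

The partial alternating sum Σ_{k=0}^{2} (−1)^k C(14,k) = (−1)^2 C(13,2) = 78.

78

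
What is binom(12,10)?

C(12,10) = C(12,2) by symmetry.
C(12,2) = (12·11) / 2! = 132 / 2 = 66.

66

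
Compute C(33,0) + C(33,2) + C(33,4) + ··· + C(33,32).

4294967296

Half of (1+1)^33 + (1−1)^33 gives the even-index sum: 2^32 = 4294967296.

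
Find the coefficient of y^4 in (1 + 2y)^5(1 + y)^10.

4090

Coefficient of y^4 = Σ_{j} C(5,j)·2^j·C(10,4-j)·1^(4-j) for j from 0 to 4.
= 210 + 1200 + 1800 + 800 + 80 = 4090.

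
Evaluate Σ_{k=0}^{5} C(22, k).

35443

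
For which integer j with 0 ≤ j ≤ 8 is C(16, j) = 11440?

7

C(16,j) increases on 0 ≤ j ≤ 8. C(16,6) = 8008 and C(16,7) = 11440, so j = 7.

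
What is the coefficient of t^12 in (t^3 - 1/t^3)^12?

General term: C(12,j)·(t^3)^j·(-1/t^3)^(12-j), with t-exponent 3j − 3(12−j) = 6j − 36.
Set 6j − 36 = 12: j = 8.
C(12,8) = 495; 1^8 = 1; (-1)^4 = 1.
Coefficient = 495 · 1 · 1 = 495.

495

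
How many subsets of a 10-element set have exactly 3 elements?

120

Choose the 3 positions: C(10,3) = 120.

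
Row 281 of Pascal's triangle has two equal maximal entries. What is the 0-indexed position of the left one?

140

For odd n = 281, C(281,k) peaks at k = (n−1)/2 and (n+1)/2; the lesser is 140.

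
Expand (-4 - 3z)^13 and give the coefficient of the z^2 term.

The general term is C(13,j)·(-4)^j·(-3z)^(13-j); the z^2 term has j = 11.
C(13,11) = 78.
Coefficient = C(13,11) · (-4)^11 · (-3)^2 = 78 · (-4194304) · 9 = -2944401408.

-2944401408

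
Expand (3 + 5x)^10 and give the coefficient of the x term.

984150

The general term is C(10,j)·(3)^j·(5x)^(10-j); the x^1 term has j = 9.
C(10,9) = 10.
Coefficient = C(10,9) · 3^9 · 5^1 = 10 · 19683 · 5 = 984150.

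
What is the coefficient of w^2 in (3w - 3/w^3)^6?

-4374

General term: C(6,j)·(3w)^j·(-3/w^3)^(6-j), with w-exponent 1j − 3(6−j) = 4j − 18.
Set 4j − 18 = 2: j = 5.
C(6,5) = 6; 3^5 = 243; (-3)^1 = -3.
Coefficient = 6 · 243 · (-3) = -4374.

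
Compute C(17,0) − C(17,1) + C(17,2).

The partial alternating sum Σ_{k=0}^{2} (−1)^k C(17,k) = (−1)^2 C(16,2) = 120.

120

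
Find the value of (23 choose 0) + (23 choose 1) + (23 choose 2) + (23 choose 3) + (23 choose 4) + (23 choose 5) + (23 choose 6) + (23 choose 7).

1 + 23 + 253 + 1771 + 8855 + 33649 + 100947 + 245157 = 390656.

390656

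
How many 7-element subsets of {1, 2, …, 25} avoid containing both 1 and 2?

447051

All 7-subsets: C(25,7) = 480700. Those containing both fixed elements: C(23,5) = 33649.
480700 − 33649 = 447051.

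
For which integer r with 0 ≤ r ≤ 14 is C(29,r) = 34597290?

11

C(29,r) increases on 0 ≤ r ≤ 14. C(29,10) = 20030010 and C(29,11) = 34597290, so r = 11.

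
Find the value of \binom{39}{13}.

8122425444

C(39,13) = (39·38·37·36·35·34·33·32·31·30·29·28·27) / 13! = 50578512186237235200 / 6227020800 = 8122425444.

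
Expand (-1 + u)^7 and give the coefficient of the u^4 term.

The general term is C(7,j)·(-1)^j·(u)^(7-j); the u^4 term has j = 3.
C(7,3) = 35.
Coefficient = C(7,3) · (-1)^3 = 35 · (-1) = -35.

-35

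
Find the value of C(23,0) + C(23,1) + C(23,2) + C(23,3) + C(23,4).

10903

1 + 23 + 253 + 1771 + 8855 = 10903.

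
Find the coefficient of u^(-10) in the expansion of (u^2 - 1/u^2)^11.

General term: C(11,j)·(u^2)^j·(-1/u^2)^(11-j), with u-exponent 2j − 2(11−j) = 4j − 22.
Set 4j − 22 = -10: j = 3.
C(11,3) = 165; 1^3 = 1; (-1)^8 = 1.
Coefficient = 165 · 1 · 1 = 165.

165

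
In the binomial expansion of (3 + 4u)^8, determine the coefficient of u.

The general term is C(8,j)·(3)^j·(4u)^(8-j); the u^1 term has j = 7.
C(8,7) = 8.
Coefficient = C(8,7) · 3^7 · 4^1 = 8 · 2187 · 4 = 69984.

69984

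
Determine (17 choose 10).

C(17,10) = C(17,7) by symmetry.
C(17,7) = (17·16·15·14·13·12·11) / 7! = 98017920 / 5040 = 19448.

19448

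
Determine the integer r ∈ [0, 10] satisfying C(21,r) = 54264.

C(21,r) increases on 0 ≤ r ≤ 10. C(21,5) = 20349 and C(21,6) = 54264, so r = 6.

6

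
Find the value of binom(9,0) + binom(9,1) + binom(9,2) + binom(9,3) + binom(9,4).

1 + 9 + 36 + 84 + 126 = 256.

256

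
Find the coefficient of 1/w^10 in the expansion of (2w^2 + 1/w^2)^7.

14

General term: C(7,j)·(2w^2)^j·(1/w^2)^(7-j), with w-exponent 2j − 2(7−j) = 4j − 14.
Set 4j − 14 = -10: j = 1.
C(7,1) = 7; 2^1 = 2; 1^6 = 1.
Coefficient = 7 · 2 · 1 = 14.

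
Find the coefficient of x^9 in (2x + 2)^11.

The general term is C(11,j)·(2x)^j·(2)^(11-j); the x^9 term has j = 9.
C(11,9) = 55.
Coefficient = C(11,9) · 2^9 · 2^2 = 55 · 512 · 4 = 112640.

112640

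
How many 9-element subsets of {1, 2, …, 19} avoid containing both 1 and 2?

72930

All 9-subsets: C(19,9) = 92378. Those containing both fixed elements: C(17,7) = 19448.
92378 − 19448 = 72930.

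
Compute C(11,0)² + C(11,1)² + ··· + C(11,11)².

705432

By Vandermonde's identity, Σ C(11,i)² = C(22,11) = 705432.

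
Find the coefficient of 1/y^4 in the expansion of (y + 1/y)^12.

General term: C(12,j)·(y)^j·(1/y)^(12-j), with y-exponent 1j − 1(12−j) = 2j − 12.
Set 2j − 12 = -4: j = 4.
C(12,4) = 495; 1^4 = 1; 1^8 = 1.
Coefficient = 495 · 1 · 1 = 495.

495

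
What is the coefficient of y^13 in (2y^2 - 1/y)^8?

General term: C(8,j)·(2y^2)^j·(-1/y)^(8-j), with y-exponent 2j − 1(8−j) = 3j − 8.
Set 3j − 8 = 13: j = 7.
C(8,7) = 8; 2^7 = 128; (-1)^1 = -1.
Coefficient = 8 · 128 · (-1) = -1024.

-1024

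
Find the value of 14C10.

C(14,10) = C(14,4) by symmetry.
C(14,4) = (14·13·12·11) / 4! = 24024 / 24 = 1001.

1001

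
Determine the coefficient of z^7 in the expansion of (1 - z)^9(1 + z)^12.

Coefficient of z^7 = Σ_{j} C(9,j)·(-1)^j·C(12,7-j)·1^(7-j) for j from 0 to 7.
= 792 + (-8316) + 28512 + (-41580) + 27720 + (-8316) + 1008 + (-36) = -216.

-216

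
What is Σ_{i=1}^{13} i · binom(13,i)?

53248

Since i·C(13,i) = 13·C(12,i−1), the sum is 13·2^12 = 13·4096 = 53248.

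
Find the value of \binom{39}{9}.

C(39,9) = (39·38·37·36·35·34·33·32·31) / 9! = 76899763100160 / 362880 = 211915132.

211915132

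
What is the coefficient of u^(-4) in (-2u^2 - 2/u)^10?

46080

General term: C(10,j)·(-2u^2)^j·(-2/u)^(10-j), with u-exponent 2j − 1(10−j) = 3j − 10.
Set 3j − 10 = -4: j = 2.
C(10,2) = 45; (-2)^2 = 4; (-2)^8 = 256.
Coefficient = 45 · 4 · 256 = 46080.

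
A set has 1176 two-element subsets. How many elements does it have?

n(n−1)/2 = 1176 ⇒ n(n−1) = 2352. Since 49·48 = 2352, n = 49.

49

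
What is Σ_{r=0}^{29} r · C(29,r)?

Differentiating (1+x)^29 and setting x=1: Σ r·C(29,r) = 29·2^28 = 7784628224.

7784628224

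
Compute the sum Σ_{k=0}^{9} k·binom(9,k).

2304

Differentiating (1+x)^9 and setting x=1: Σ k·C(9,k) = 9·2^8 = 2304.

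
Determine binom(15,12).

455

C(15,12) = C(15,3) by symmetry.
C(15,3) = (15·14·13) / 3! = 2730 / 6 = 455.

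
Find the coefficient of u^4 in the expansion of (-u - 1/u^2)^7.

-7

General term: C(7,j)·(-u)^j·(-1/u^2)^(7-j), with u-exponent 1j − 2(7−j) = 3j − 14.
Set 3j − 14 = 4: j = 6.
C(7,6) = 7; (-1)^6 = 1; (-1)^1 = -1.
Coefficient = 7 · 1 · (-1) = -7.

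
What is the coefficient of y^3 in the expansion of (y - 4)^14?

The general term is C(14,j)·(y)^j·(-4)^(14-j); the y^3 term has j = 3.
C(14,3) = 364.
Coefficient = C(14,3) · (-4)^11 = 364 · (-4194304) = -1526726656.

-1526726656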